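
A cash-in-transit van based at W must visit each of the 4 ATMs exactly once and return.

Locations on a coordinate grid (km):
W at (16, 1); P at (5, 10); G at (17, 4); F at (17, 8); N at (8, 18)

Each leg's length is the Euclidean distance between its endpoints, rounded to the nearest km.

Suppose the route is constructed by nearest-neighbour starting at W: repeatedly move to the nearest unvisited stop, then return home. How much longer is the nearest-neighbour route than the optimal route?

From W: G=3, F=7, P=14, N=19 → choose G (3).
From G: F=4, P=13, N=17 → choose F (4).
From F: P=12, N=13 → choose P (12).
From P: N=9 → choose N (9).
NN route W → G → F → P → N → W costs 47.
Optimal: W → P → N → F → G → W costs 43 (by enumerating all 12 distinct tours).
Excess = 47 − 43 = 4.

Excess over optimum: 4 km.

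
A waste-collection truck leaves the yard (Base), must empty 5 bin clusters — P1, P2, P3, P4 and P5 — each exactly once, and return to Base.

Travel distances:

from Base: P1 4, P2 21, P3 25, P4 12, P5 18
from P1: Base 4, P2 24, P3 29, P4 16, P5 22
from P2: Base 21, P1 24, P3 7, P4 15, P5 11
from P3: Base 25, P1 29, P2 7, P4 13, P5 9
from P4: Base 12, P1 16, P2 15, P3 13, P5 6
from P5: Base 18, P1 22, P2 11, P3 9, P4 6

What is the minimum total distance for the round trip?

There are 60 distinct closed tours to check (reversals are equivalent).
Base → P1 → P2 → P3 → P4 → P5 → Base: 4+24+7+13+6+18 = 72
Base → P1 → P2 → P3 → P5 → P4 → Base: 4+24+7+9+6+12 = 62
Base → P1 → P2 → P4 → P3 → P5 → Base: 4+24+15+13+9+18 = 83
Base → P1 → P2 → P4 → P5 → P3 → Base: 4+24+15+6+9+25 = 83
Base → P1 → P2 → P5 → P3 → P4 → Base: 4+24+11+9+13+12 = 73
Base → P1 → P2 → P5 → P4 → P3 → Base: 4+24+11+6+13+25 = 83
Base → P1 → P3 → P2 → P4 → P5 → Base: 4+29+7+15+6+18 = 79
Base → P1 → P3 → P2 → P5 → P4 → Base: 4+29+7+11+6+12 = 69
Base → P1 → P3 → P4 → P2 → P5 → Base: 4+29+13+15+11+18 = 90
Base → P1 → P3 → P4 → P5 → P2 → Base: 4+29+13+6+11+21 = 84
Base → P1 → P3 → P5 → P2 → P4 → Base: 4+29+9+11+15+12 = 80
Base → P1 → P3 → P5 → P4 → P2 → Base: 4+29+9+6+15+21 = 84
Base → P1 → P4 → P2 → P3 → P5 → Base: 4+16+15+7+9+18 = 69
Base → P1 → P4 → P2 → P5 → P3 → Base: 4+16+15+11+9+25 = 80
… (46 more)
The minimum is 62.
One optimal route: Base → P1 → P2 → P3 → P5 → P4 → Base (or its reverse).

Minimum total distance: 62.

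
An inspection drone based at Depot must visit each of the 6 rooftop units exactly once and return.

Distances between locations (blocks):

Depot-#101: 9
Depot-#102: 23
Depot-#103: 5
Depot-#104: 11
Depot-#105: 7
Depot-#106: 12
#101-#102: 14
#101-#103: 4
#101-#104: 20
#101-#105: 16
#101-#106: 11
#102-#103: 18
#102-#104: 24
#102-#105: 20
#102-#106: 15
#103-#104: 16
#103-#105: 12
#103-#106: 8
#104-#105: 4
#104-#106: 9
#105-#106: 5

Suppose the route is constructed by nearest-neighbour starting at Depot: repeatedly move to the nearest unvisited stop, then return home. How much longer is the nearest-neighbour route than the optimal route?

Depot: #103=5, #105=7, #101=9, #104=11, #106=12, #102=23 ⇒ #103
#103: #101=4, #106=8, #105=12, #104=16, #102=18 ⇒ #101
#101: #106=11, #102=14, #105=16, #104=20 ⇒ #106
#106: #105=5, #104=9, #102=15 ⇒ #105
#105: #104=4, #102=20 ⇒ #104
#104: #102=24 ⇒ #102
NN route Depot → #103 → #101 → #106 → #105 → #104 → #102 → Depot costs 76.
Optimal: Depot → #103 → #101 → #102 → #106 → #104 → #105 → Depot costs 58 (by enumerating all 360 distinct tours).
Excess = 76 − 58 = 18.

The nearest-neighbour route is 18 blocks longer than optimal.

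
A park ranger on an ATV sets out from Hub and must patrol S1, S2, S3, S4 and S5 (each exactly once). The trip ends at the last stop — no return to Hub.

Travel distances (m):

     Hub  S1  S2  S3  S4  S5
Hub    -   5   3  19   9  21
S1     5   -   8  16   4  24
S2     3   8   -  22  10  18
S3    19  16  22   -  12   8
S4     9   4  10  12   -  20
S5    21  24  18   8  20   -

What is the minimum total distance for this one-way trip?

There are 5! = 120 possible orderings.
Hub - S1 - S2 - S3 - S4 - S5: 5+8+22+12+20 = 67
Hub - S1 - S2 - S3 - S5 - S4: 5+8+22+8+20 = 63
Hub - S1 - S2 - S4 - S3 - S5: 5+8+10+12+8 = 43
Hub - S1 - S2 - S4 - S5 - S3: 5+8+10+20+8 = 51
Hub - S1 - S2 - S5 - S3 - S4: 5+8+18+8+12 = 51
Hub - S1 - S2 - S5 - S4 - S3: 5+8+18+20+12 = 63
Hub - S1 - S3 - S2 - S4 - S5: 5+16+22+10+20 = 73
Hub - S1 - S3 - S2 - S5 - S4: 5+16+22+18+20 = 81
Hub - S1 - S3 - S4 - S2 - S5: 5+16+12+10+18 = 61
Hub - S1 - S3 - S4 - S5 - S2: 5+16+12+20+18 = 71
Hub - S1 - S3 - S5 - S2 - S4: 5+16+8+18+10 = 57
Hub - S1 - S3 - S5 - S4 - S2: 5+16+8+20+10 = 59
Hub - S1 - S4 - S2 - S3 - S5: 5+4+10+22+8 = 49
Hub - S1 - S4 - S2 - S5 - S3: 5+4+10+18+8 = 45
… (106 more)
Hub - S2 - S1 - S4 - S3 - S5: 3+8+4+12+8 = 35  ← best
The minimum is 35.
One shortest path: Hub → S2 → S1 → S4 → S3 → S5.

35 m — the minimum one-way total.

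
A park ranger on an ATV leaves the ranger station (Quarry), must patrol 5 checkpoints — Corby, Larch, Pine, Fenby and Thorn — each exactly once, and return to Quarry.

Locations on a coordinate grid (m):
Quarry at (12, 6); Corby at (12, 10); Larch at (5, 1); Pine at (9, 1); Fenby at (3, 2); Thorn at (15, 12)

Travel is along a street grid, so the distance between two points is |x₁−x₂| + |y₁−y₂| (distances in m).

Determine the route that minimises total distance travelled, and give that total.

Shortest round trip = 46 m.

With 5 stops there are 5!/2 = 60 distinct round trips (a route and its reverse cost the same).
Quarry → Corby → Larch → Pine → Fenby → Thorn → Quarry: 4+16+4+7+22+9 = 62
Quarry → Corby → Larch → Pine → Thorn → Fenby → Quarry: 4+16+4+17+22+13 = 76
Quarry → Corby → Larch → Fenby → Pine → Thorn → Quarry: 4+16+3+7+17+9 = 56
Quarry → Corby → Larch → Fenby → Thorn → Pine → Quarry: 4+16+3+22+17+8 = 70
Quarry → Corby → Larch → Thorn → Pine → Fenby → Quarry: 4+16+21+17+7+13 = 78
Quarry → Corby → Larch → Thorn → Fenby → Pine → Quarry: 4+16+21+22+7+8 = 78
Quarry → Corby → Pine → Larch → Fenby → Thorn → Quarry: 4+12+4+3+22+9 = 54
Quarry → Corby → Pine → Larch → Thorn → Fenby → Quarry: 4+12+4+21+22+13 = 76
Quarry → Corby → Pine → Fenby → Larch → Thorn → Quarry: 4+12+7+3+21+9 = 56
Quarry → Corby → Pine → Fenby → Thorn → Larch → Quarry: 4+12+7+22+21+12 = 78
Quarry → Corby → Pine → Thorn → Larch → Fenby → Quarry: 4+12+17+21+3+13 = 70
Quarry → Corby → Pine → Thorn → Fenby → Larch → Quarry: 4+12+17+22+3+12 = 70
Quarry → Corby → Fenby → Larch → Pine → Thorn → Quarry: 4+17+3+4+17+9 = 54
Quarry → Corby → Fenby → Larch → Thorn → Pine → Quarry: 4+17+3+21+17+8 = 70
… (46 more)
Quarry → Corby → Thorn → Pine → Larch → Fenby → Quarry: 4+5+17+4+3+13 = 46  ← best
The minimum is 46.
One optimal route: Quarry → Corby → Thorn → Pine → Larch → Fenby → Quarry (or its reverse).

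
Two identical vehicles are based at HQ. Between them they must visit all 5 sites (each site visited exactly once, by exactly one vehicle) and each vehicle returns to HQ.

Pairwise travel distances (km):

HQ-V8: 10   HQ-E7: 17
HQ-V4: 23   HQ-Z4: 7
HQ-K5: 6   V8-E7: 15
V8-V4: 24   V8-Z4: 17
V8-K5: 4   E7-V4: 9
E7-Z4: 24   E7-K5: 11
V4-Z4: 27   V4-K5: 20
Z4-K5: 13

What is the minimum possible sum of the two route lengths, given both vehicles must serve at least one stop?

71 km — the smallest possible combined total.

Check every non-empty split of the stops between the two vehicles; for each half take its own optimal tour:
  {V8} + {E7, V4, Z4, K5}: 20 + 60 = 80
  {E7} + {V8, V4, Z4, K5}: 34 + 68 = 102
  {V8, E7} + {V4, Z4, K5}: 42 + 60 = 102
  {V4} + {V8, E7, Z4, K5}: 46 + 56 = 102
  {V8, V4} + {E7, Z4, K5}: 57 + 48 = 105
  {E7, V4} + {V8, Z4, K5}: 49 + 34 = 83
  … (15 splits in total)
  {Z4} + {V8, E7, V4, K5}: 14 + 57 = 71  ← best
Best: vehicle 1 HQ → Z4 → HQ = 14; vehicle 2 HQ → V8 → K5 → E7 → V4 → HQ = 57; combined 71.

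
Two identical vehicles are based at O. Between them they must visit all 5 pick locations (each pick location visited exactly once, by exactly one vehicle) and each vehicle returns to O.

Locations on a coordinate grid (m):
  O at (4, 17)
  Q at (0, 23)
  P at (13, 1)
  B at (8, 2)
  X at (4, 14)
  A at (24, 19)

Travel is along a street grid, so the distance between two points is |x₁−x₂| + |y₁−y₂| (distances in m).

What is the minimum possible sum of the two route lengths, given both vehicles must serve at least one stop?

96 m — the smallest possible combined total.

Try each way of splitting the stops between the two vehicles (each non-empty) and, for each split, find the best tour for each vehicle:
  {Q} + {P, B, X, A}: 20 + 76 = 96
  {P} + {Q, B, X, A}: 50 + 90 = 140
  {Q, P} + {B, X, A}: 70 + 74 = 144
  {B} + {Q, P, X, A}: 38 + 92 = 130
  {Q, B} + {P, X, A}: 58 + 76 = 134
  {P, B} + {Q, X, A}: 50 + 66 = 116
  … (15 splits in total)
Best: vehicle 1 O → Q → O = 20; vehicle 2 O → X → B → P → A → O = 76; combined 96.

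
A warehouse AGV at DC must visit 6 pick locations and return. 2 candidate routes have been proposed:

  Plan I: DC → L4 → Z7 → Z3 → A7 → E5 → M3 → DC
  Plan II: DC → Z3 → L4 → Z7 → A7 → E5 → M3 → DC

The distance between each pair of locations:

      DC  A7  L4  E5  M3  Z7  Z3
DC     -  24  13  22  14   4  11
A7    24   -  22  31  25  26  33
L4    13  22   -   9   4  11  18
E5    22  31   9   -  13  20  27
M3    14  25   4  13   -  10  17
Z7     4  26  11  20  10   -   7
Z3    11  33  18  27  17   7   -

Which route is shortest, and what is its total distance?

Plan I: 13 + 11 + 7 + 33 + 31 + 13 + 14 = 122
Plan II: 11 + 18 + 11 + 26 + 31 + 13 + 14 = 124

Shortest is Plan I, total 122.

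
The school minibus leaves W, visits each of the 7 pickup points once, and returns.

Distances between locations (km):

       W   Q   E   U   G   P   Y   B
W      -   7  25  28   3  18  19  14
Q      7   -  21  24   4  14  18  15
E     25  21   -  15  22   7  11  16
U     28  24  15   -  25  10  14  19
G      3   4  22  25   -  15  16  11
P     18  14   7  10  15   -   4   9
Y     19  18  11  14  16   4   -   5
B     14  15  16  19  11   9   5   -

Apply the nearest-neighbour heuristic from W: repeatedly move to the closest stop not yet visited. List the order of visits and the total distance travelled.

Nearest-neighbour total = 89 km; route W → G → Q → P → Y → B → E → U → W.

At W the remaining stops are G 3, Q 7, B 14, P 18, Y 19, E 25, U 28; go to G.
At G the remaining stops are Q 4, B 11, P 15, Y 16, E 22, U 25; go to Q.
At Q the remaining stops are P 14, B 15, Y 18, E 21, U 24; go to P.
At P the remaining stops are Y 4, E 7, B 9, U 10; go to Y.
At Y the remaining stops are B 5, E 11, U 14; go to B.
At B the remaining stops are E 16, U 19; go to E.
At E the remaining stops are U 15; go to U.
Return U→W: 28.
Total = 3 + 4 + 14 + 4 + 5 + 16 + 15 + 28 = 89.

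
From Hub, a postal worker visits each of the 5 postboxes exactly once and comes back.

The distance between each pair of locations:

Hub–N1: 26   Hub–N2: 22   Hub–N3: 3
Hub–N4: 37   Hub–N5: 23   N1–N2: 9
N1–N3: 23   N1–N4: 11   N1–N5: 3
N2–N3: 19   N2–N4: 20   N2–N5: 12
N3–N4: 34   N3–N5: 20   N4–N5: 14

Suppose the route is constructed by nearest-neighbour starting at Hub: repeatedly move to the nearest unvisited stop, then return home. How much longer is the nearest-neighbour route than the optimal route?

Excess over optimum: 6.

Hub: N3=3, N2=22, N5=23, N1=26, N4=37 ⇒ N3
N3: N2=19, N5=20, N1=23, N4=34 ⇒ N2
N2: N1=9, N5=12, N4=20 ⇒ N1
N1: N5=3, N4=11 ⇒ N5
N5: N4=14 ⇒ N4
NN route Hub → N3 → N2 → N1 → N5 → N4 → Hub costs 85.
Optimal: Hub → N2 → N1 → N4 → N5 → N3 → Hub costs 79 (by enumerating all 60 distinct tours).
Excess = 85 − 79 = 6.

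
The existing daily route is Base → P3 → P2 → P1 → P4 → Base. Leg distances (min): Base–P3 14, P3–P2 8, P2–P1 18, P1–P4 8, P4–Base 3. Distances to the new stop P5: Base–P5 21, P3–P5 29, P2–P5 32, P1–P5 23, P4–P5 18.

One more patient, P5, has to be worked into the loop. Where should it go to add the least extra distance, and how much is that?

Adding 33 min by placing P5 on the P1–P4 leg.

Insertion cost between consecutive stops i–j is d(i,P5) + d(P5,j) − d(i,j):
  between Base and P3: 21 + 29 − 14 = 36
  between P3 and P2: 29 + 32 − 8 = 53
  between P2 and P1: 32 + 23 − 18 = 37
  between P1 and P4: 23 + 18 − 8 = 33
  between P4 and Base: 18 + 21 − 3 = 36
Cheapest insertion is between P1 and P4, adding 33.
New total = 51 + 33 = 84.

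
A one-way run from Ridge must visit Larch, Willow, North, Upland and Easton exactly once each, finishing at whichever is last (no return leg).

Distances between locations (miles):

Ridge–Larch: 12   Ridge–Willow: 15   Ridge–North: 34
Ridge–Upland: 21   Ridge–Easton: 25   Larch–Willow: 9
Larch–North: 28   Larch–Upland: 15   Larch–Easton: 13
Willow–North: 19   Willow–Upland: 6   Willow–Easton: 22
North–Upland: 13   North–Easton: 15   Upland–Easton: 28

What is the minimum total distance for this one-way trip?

Minimum one-way distance = 55 miles.

There are 5! = 120 possible orderings.
Ridge → Larch → Willow → North → Upland → Easton: 12+9+19+13+28 = 81
Ridge → Larch → Willow → North → Easton → Upland: 12+9+19+15+28 = 83
Ridge → Larch → Willow → Upland → North → Easton: 12+9+6+13+15 = 55
Ridge → Larch → Willow → Upland → Easton → North: 12+9+6+28+15 = 70
Ridge → Larch → Willow → Easton → North → Upland: 12+9+22+15+13 = 71
Ridge → Larch → Willow → Easton → Upland → North: 12+9+22+28+13 = 84
Ridge → Larch → North → Willow → Upland → Easton: 12+28+19+6+28 = 93
Ridge → Larch → North → Willow → Easton → Upland: 12+28+19+22+28 = 109
Ridge → Larch → North → Upland → Willow → Easton: 12+28+13+6+22 = 81
Ridge → Larch → North → Upland → Easton → Willow: 12+28+13+28+22 = 103
Ridge → Larch → North → Easton → Willow → Upland: 12+28+15+22+6 = 83
Ridge → Larch → North → Easton → Upland → Willow: 12+28+15+28+6 = 89
Ridge → Larch → Upland → Willow → North → Easton: 12+15+6+19+15 = 67
Ridge → Larch → Upland → Willow → Easton → North: 12+15+6+22+15 = 70
… (106 more)
The minimum is 55.
One shortest path: Ridge → Larch → Willow → Upland → North → Easton.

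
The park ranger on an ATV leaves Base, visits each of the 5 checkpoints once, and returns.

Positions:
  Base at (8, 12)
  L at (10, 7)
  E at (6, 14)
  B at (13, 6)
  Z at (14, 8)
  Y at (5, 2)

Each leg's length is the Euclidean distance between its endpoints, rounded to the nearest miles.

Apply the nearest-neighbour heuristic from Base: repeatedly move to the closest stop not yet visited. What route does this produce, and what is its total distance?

Base → [E:3 / L:5 / Z:7 / B:8 / Y:10] → E (3)
E → [L:8 / Z:10 / B:11 / Y:12] → L (8)
L → [B:3 / Z:4 / Y:7] → B (3)
B → [Z:2 / Y:9] → Z (2)
Z → [Y:11] → Y (11)
Return Y→Base: 10.
Total = 3 + 8 + 3 + 2 + 11 + 10 = 37.

37 miles along Base → E → L → B → Z → Y → Base.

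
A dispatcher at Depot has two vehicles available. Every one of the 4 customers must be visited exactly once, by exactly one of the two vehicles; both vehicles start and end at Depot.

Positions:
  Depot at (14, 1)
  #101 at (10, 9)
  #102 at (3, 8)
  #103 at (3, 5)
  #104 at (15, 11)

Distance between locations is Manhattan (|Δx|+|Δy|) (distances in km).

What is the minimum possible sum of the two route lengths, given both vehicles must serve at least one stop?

60 km — the smallest possible combined total.

Try each way of splitting the stops between the two vehicles (each non-empty) and, for each split, find the best tour for each vehicle:
  {#101} + {#102, #103, #104}: 24 + 44 = 68
  {#102} + {#101, #103, #104}: 36 + 44 = 80
  {#101, #102} + {#103, #104}: 38 + 44 = 82
  {#103} + {#101, #102, #104}: 30 + 44 = 74
  {#101, #103} + {#102, #104}: 38 + 44 = 82
  {#102, #103} + {#101, #104}: 36 + 30 = 66
  … (7 splits in total)
  {#101, #102, #103} + {#104}: 38 + 22 = 60  ← best
Best: vehicle 1 Depot → #101 → #102 → #103 → Depot = 38; vehicle 2 Depot → #104 → Depot = 22; combined 60.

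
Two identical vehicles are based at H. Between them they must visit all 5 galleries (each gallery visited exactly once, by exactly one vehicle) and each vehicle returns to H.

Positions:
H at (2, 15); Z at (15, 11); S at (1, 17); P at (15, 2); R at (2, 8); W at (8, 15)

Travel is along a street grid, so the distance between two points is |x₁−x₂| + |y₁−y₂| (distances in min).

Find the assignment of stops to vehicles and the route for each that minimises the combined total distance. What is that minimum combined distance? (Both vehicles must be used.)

58 min — the smallest possible combined total.

There are 2^4 − 1 = 15 ways to divide the 5 stops into two non-empty groups. For each, the best each vehicle can do is its own shortest tour through its group:
  {Z} + {S, P, R, W}: 34 + 58 = 92
  {S} + {Z, P, R, W}: 6 + 52 = 58
  {Z, S} + {P, R, W}: 40 + 52 = 92
  {P} + {Z, S, R, W}: 52 + 46 = 98
  {Z, P} + {S, R, W}: 52 + 32 = 84
  {S, P} + {Z, R, W}: 58 + 40 = 98
  … (15 splits in total)
Best: vehicle 1 H → S → H = 6; vehicle 2 H → R → P → Z → W → H = 52; combined 58.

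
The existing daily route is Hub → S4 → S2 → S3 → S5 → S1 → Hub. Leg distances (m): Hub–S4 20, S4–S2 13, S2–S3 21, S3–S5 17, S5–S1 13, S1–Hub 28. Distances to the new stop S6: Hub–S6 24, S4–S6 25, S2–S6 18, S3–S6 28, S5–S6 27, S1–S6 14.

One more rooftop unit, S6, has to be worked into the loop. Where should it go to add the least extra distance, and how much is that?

Insertion cost between consecutive stops i–j is d(i,S6) + d(S6,j) − d(i,j):
  between Hub and S4: 24 + 25 − 20 = 29
  between S4 and S2: 25 + 18 − 13 = 30
  between S2 and S3: 18 + 28 − 21 = 25
  between S3 and S5: 28 + 27 − 17 = 38
  between S5 and S1: 27 + 14 − 13 = 28
  between S1 and Hub: 14 + 24 − 28 = 10
Cheapest insertion is between S1 and Hub, adding 10.
New total = 112 + 10 = 122.

+10 m — insert S6 between S1 and Hub.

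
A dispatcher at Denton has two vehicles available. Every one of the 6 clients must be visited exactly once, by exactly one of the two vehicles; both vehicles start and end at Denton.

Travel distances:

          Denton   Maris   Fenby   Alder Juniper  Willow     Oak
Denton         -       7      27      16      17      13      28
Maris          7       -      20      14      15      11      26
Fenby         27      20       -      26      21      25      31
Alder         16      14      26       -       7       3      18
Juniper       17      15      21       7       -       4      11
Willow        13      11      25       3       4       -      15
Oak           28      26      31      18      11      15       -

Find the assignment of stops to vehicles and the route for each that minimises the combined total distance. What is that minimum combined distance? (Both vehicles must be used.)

There are 2^5 − 1 = 31 ways to divide the 6 stops into two non-empty groups. For each, the best each vehicle can do is its own shortest tour through its group:
  {Maris} + {Fenby, Alder, Juniper, Willow, Oak}: 14 + 92 = 106
  {Fenby} + {Maris, Alder, Juniper, Willow, Oak}: 54 + 67 = 121
  {Maris, Fenby} + {Alder, Juniper, Willow, Oak}: 54 + 62 = 116
  {Alder} + {Maris, Fenby, Juniper, Willow, Oak}: 32 + 86 = 118
  {Maris, Alder} + {Fenby, Juniper, Willow, Oak}: 37 + 86 = 123
  {Fenby, Alder} + {Maris, Juniper, Willow, Oak}: 69 + 61 = 130
  … (31 splits in total)
Best: vehicle 1 Denton → Maris → Denton = 14; vehicle 2 Denton → Fenby → Oak → Juniper → Alder → Willow → Denton = 92; combined 106.

106 — the smallest possible combined total.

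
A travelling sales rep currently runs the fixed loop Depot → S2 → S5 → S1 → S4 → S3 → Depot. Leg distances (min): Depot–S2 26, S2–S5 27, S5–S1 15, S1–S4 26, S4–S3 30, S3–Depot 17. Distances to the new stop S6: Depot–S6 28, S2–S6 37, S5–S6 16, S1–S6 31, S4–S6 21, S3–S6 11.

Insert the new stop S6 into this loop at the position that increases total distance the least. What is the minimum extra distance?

Minimum extra distance: 2 min, inserting S6 between S4 and S3.

Insertion cost between consecutive stops i–j is d(i,S6) + d(S6,j) − d(i,j):
  between Depot and S2: 28 + 37 − 26 = 39
  between S2 and S5: 37 + 16 − 27 = 26
  between S5 and S1: 16 + 31 − 15 = 32
  between S1 and S4: 31 + 21 − 26 = 26
  between S4 and S3: 21 + 11 − 30 = 2
  between S3 and Depot: 11 + 28 − 17 = 22
Cheapest insertion is between S4 and S3, adding 2.
New total = 141 + 2 = 143.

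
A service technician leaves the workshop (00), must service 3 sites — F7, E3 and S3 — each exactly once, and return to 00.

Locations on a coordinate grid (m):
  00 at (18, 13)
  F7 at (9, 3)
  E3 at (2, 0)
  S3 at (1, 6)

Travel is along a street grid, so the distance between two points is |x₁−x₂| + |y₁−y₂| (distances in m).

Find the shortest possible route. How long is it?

There are 3 distinct closed tours to check (reversals are equivalent).
00-F7-E3-S3-00: 19+10+7+24 = 60
00-F7-S3-E3-00: 19+11+7+29 = 66
00-E3-F7-S3-00: 29+10+11+24 = 74
The minimum is 60.
One optimal route: 00 → F7 → E3 → S3 → 00 (or its reverse).

Minimum total distance: 60 m.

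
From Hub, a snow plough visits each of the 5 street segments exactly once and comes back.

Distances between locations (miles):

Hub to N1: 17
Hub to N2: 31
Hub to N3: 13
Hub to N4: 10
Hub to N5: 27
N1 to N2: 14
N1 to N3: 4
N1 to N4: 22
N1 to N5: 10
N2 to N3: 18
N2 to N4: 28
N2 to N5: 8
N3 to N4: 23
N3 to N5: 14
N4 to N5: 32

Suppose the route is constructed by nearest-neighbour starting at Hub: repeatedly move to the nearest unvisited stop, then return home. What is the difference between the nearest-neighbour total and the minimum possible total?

16 miles longer than the optimal tour.

Hub: N4=10, N3=13, N1=17, N5=27, N2=31 ⇒ N4
N4: N1=22, N3=23, N2=28, N5=32 ⇒ N1
N1: N3=4, N5=10, N2=14 ⇒ N3
N3: N5=14, N2=18 ⇒ N5
N5: N2=8 ⇒ N2
NN route Hub → N4 → N1 → N3 → N5 → N2 → Hub costs 89.
Optimal: Hub → N3 → N1 → N5 → N2 → N4 → Hub costs 73 (by enumerating all 60 distinct tours).
Excess = 89 − 73 = 16.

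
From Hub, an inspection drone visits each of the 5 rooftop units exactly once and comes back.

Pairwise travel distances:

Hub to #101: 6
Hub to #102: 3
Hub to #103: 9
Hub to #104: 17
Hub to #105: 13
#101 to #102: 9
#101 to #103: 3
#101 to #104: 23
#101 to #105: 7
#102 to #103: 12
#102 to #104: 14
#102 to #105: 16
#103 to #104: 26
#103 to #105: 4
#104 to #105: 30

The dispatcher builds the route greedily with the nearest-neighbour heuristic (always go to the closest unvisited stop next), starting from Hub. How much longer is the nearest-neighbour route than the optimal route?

The nearest-neighbour route is 6 longer than optimal.

Hub: #102=3, #101=6, #103=9, #105=13, #104=17 ⇒ #102
#102: #101=9, #103=12, #104=14, #105=16 ⇒ #101
#101: #103=3, #105=7, #104=23 ⇒ #103
#103: #105=4, #104=26 ⇒ #105
#105: #104=30 ⇒ #104
NN route Hub → #102 → #101 → #103 → #105 → #104 → Hub costs 66.
Optimal: Hub → #101 → #103 → #105 → #102 → #104 → Hub costs 60 (by enumerating all 60 distinct tours).
Excess = 66 − 60 = 6.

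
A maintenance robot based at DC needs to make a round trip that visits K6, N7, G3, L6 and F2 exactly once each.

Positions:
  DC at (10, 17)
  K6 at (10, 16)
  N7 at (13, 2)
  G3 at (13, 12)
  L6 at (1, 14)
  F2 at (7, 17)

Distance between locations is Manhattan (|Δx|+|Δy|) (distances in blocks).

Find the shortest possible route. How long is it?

54 blocks — the shortest possible round trip.

DC-K6-N7-G3-L6-F2-DC: 1+17+10+14+9+3 = 54
DC-K6-N7-G3-F2-L6-DC: 1+17+10+11+9+12 = 60
DC-K6-N7-L6-G3-F2-DC: 1+17+24+14+11+3 = 70
DC-K6-N7-L6-F2-G3-DC: 1+17+24+9+11+8 = 70
DC-K6-N7-F2-G3-L6-DC: 1+17+21+11+14+12 = 76
DC-K6-N7-F2-L6-G3-DC: 1+17+21+9+14+8 = 70
DC-K6-G3-N7-L6-F2-DC: 1+7+10+24+9+3 = 54
DC-K6-G3-N7-F2-L6-DC: 1+7+10+21+9+12 = 60
DC-K6-G3-L6-N7-F2-DC: 1+7+14+24+21+3 = 70
DC-K6-G3-L6-F2-N7-DC: 1+7+14+9+21+18 = 70
DC-K6-G3-F2-N7-L6-DC: 1+7+11+21+24+12 = 76
DC-K6-G3-F2-L6-N7-DC: 1+7+11+9+24+18 = 70
DC-K6-L6-N7-G3-F2-DC: 1+11+24+10+11+3 = 60
DC-K6-L6-N7-F2-G3-DC: 1+11+24+21+11+8 = 76
… (46 more)
The minimum is 54.
One optimal route: DC → K6 → N7 → G3 → L6 → F2 → DC (or its reverse).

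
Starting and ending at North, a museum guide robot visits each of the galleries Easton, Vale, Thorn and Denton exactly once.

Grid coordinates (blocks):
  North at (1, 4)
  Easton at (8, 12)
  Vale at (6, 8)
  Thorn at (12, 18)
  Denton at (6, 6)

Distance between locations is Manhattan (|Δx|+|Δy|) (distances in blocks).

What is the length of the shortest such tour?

There are 12 distinct closed tours to check (reversals are equivalent).
North → Easton → Vale → Thorn → Denton → North: 15+6+16+18+7 = 62
North → Easton → Vale → Denton → Thorn → North: 15+6+2+18+25 = 66
North → Easton → Thorn → Vale → Denton → North: 15+10+16+2+7 = 50
North → Easton → Thorn → Denton → Vale → North: 15+10+18+2+9 = 54
North → Easton → Denton → Vale → Thorn → North: 15+8+2+16+25 = 66
North → Easton → Denton → Thorn → Vale → North: 15+8+18+16+9 = 66
North → Vale → Easton → Thorn → Denton → North: 9+6+10+18+7 = 50
North → Vale → Easton → Denton → Thorn → North: 9+6+8+18+25 = 66
North → Vale → Thorn → Easton → Denton → North: 9+16+10+8+7 = 50
North → Vale → Denton → Easton → Thorn → North: 9+2+8+10+25 = 54
North → Thorn → Easton → Vale → Denton → North: 25+10+6+2+7 = 50
North → Thorn → Vale → Easton → Denton → North: 25+16+6+8+7 = 62
The minimum is 50.
One optimal route: North → Easton → Thorn → Vale → Denton → North (or its reverse).

Minimum total distance: 50 blocks.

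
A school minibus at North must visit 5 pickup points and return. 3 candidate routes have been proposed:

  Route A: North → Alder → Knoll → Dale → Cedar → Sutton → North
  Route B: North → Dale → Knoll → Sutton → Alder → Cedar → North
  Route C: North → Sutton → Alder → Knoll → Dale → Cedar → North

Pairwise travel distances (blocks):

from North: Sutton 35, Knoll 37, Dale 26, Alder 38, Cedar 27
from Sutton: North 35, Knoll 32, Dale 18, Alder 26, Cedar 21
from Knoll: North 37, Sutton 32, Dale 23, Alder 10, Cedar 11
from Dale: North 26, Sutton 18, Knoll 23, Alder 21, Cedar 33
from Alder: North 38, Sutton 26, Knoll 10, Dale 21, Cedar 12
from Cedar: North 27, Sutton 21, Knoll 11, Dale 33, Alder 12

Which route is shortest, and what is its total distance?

Route A: 38 + 10 + 23 + 33 + 21 + 35 = 160
Route B: 26 + 23 + 32 + 26 + 12 + 27 = 146
Route C: 35 + 26 + 10 + 23 + 33 + 27 = 154

146 blocks — Route B is the shortest.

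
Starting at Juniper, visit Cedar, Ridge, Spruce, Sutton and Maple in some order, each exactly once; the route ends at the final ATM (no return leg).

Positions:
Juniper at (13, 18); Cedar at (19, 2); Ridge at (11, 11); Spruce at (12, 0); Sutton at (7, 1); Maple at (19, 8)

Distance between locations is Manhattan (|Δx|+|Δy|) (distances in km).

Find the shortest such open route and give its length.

41 km — the minimum one-way total.

There are 5! = 120 possible orderings.
Juniper→Cedar→Ridge→Spruce→Sutton→Maple: 22+17+12+6+19 = 76
Juniper→Cedar→Ridge→Spruce→Maple→Sutton: 22+17+12+15+19 = 85
Juniper→Cedar→Ridge→Sutton→Spruce→Maple: 22+17+14+6+15 = 74
Juniper→Cedar→Ridge→Sutton→Maple→Spruce: 22+17+14+19+15 = 87
Juniper→Cedar→Ridge→Maple→Spruce→Sutton: 22+17+11+15+6 = 71
Juniper→Cedar→Ridge→Maple→Sutton→Spruce: 22+17+11+19+6 = 75
Juniper→Cedar→Spruce→Ridge→Sutton→Maple: 22+9+12+14+19 = 76
Juniper→Cedar→Spruce→Ridge→Maple→Sutton: 22+9+12+11+19 = 73
Juniper→Cedar→Spruce→Sutton→Ridge→Maple: 22+9+6+14+11 = 62
Juniper→Cedar→Spruce→Sutton→Maple→Ridge: 22+9+6+19+11 = 67
Juniper→Cedar→Spruce→Maple→Ridge→Sutton: 22+9+15+11+14 = 71
Juniper→Cedar→Spruce→Maple→Sutton→Ridge: 22+9+15+19+14 = 79
Juniper→Cedar→Sutton→Ridge→Spruce→Maple: 22+13+14+12+15 = 76
Juniper→Cedar→Sutton→Ridge→Maple→Spruce: 22+13+14+11+15 = 75
… (106 more)
Juniper→Ridge→Maple→Cedar→Spruce→Sutton: 9+11+6+9+6 = 41  ← best
The minimum is 41.
One shortest path: Juniper → Ridge → Maple → Cedar → Spruce → Sutton.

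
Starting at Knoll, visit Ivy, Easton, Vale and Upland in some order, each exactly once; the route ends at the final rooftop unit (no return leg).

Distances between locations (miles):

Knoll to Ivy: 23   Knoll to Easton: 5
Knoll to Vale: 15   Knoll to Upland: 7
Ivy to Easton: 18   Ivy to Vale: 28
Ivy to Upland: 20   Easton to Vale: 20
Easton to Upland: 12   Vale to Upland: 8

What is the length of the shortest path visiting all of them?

Minimum one-way distance = 51 miles.

There are 4! = 24 possible orderings.
Knoll→Ivy→Easton→Vale→Upland: 23+18+20+8 = 69
Knoll→Ivy→Easton→Upland→Vale: 23+18+12+8 = 61
Knoll→Ivy→Vale→Easton→Upland: 23+28+20+12 = 83
Knoll→Ivy→Vale→Upland→Easton: 23+28+8+12 = 71
Knoll→Ivy→Upland→Easton→Vale: 23+20+12+20 = 75
Knoll→Ivy→Upland→Vale→Easton: 23+20+8+20 = 71
Knoll→Easton→Ivy→Vale→Upland: 5+18+28+8 = 59
Knoll→Easton→Ivy→Upland→Vale: 5+18+20+8 = 51
Knoll→Easton→Vale→Ivy→Upland: 5+20+28+20 = 73
Knoll→Easton→Vale→Upland→Ivy: 5+20+8+20 = 53
Knoll→Easton→Upland→Ivy→Vale: 5+12+20+28 = 65
Knoll→Easton→Upland→Vale→Ivy: 5+12+8+28 = 53
Knoll→Vale→Ivy→Easton→Upland: 15+28+18+12 = 73
Knoll→Vale→Ivy→Upland→Easton: 15+28+20+12 = 75
… (10 more)
The minimum is 51.
One shortest path: Knoll → Easton → Ivy → Upland → Vale.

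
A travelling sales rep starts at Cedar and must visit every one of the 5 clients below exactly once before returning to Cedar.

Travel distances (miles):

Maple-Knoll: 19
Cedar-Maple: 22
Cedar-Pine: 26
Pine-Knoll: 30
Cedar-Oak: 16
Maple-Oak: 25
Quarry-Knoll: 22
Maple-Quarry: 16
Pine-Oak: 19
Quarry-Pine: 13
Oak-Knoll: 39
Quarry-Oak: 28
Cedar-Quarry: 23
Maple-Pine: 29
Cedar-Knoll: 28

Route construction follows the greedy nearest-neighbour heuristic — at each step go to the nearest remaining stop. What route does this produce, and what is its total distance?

Nearest-neighbour total = 111 miles; route Cedar → Oak → Pine → Quarry → Maple → Knoll → Cedar.

Cedar → [Oak:16 / Maple:22 / Quarry:23 / Pine:26 / Knoll:28] → Oak (16)
Oak → [Pine:19 / Maple:25 / Quarry:28 / Knoll:39] → Pine (19)
Pine → [Quarry:13 / Maple:29 / Knoll:30] → Quarry (13)
Quarry → [Maple:16 / Knoll:22] → Maple (16)
Maple → [Knoll:19] → Knoll (19)
Return Knoll→Cedar: 28.
Total = 16 + 19 + 13 + 16 + 19 + 28 = 111.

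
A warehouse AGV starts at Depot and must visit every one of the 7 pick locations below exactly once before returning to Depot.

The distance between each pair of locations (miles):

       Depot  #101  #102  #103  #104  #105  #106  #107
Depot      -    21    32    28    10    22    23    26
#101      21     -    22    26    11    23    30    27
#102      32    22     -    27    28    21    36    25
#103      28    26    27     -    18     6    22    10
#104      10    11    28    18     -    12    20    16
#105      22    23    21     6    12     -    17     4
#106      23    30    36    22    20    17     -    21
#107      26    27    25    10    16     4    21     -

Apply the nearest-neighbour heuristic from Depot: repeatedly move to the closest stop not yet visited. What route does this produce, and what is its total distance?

At Depot the remaining stops are #104 10, #101 21, #105 22, #106 23, #107 26, #103 28, #102 32; go to #104.
At #104 the remaining stops are #101 11, #105 12, #107 16, #103 18, #106 20, #102 28; go to #101.
At #101 the remaining stops are #102 22, #105 23, #103 26, #107 27, #106 30; go to #102.
At #102 the remaining stops are #105 21, #107 25, #103 27, #106 36; go to #105.
At #105 the remaining stops are #107 4, #103 6, #106 17; go to #107.
At #107 the remaining stops are #103 10, #106 21; go to #103.
At #103 the remaining stops are #106 22; go to #106.
Return #106→Depot: 23.
Total = 10 + 11 + 22 + 21 + 4 + 10 + 22 + 23 = 123.

Nearest-neighbour total = 123 miles; route Depot → #104 → #101 → #102 → #105 → #107 → #103 → #106 → Depot.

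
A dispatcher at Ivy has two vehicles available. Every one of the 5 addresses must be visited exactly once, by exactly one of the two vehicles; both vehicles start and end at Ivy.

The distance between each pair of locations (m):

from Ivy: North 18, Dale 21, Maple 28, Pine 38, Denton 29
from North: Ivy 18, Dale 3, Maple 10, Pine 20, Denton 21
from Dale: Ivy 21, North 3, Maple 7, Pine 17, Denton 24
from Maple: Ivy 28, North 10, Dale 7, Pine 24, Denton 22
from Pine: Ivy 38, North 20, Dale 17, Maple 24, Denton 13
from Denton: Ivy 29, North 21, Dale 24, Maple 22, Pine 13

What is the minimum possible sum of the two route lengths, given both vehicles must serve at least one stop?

130 m — the smallest possible combined total.

Check every non-empty split of the stops between the two vehicles; for each half take its own optimal tour:
  {North} + {Dale, Maple, Pine, Denton}: 36 + 94 = 130
  {Dale} + {North, Maple, Pine, Denton}: 42 + 94 = 136
  {North, Dale} + {Maple, Pine, Denton}: 42 + 94 = 136
  {Maple} + {North, Dale, Pine, Denton}: 56 + 80 = 136
  {North, Maple} + {Dale, Pine, Denton}: 56 + 80 = 136
  {Dale, Maple} + {North, Pine, Denton}: 56 + 80 = 136
  … (15 splits in total)
Best: vehicle 1 Ivy → North → Ivy = 36; vehicle 2 Ivy → Dale → Maple → Pine → Denton → Ivy = 94; combined 130.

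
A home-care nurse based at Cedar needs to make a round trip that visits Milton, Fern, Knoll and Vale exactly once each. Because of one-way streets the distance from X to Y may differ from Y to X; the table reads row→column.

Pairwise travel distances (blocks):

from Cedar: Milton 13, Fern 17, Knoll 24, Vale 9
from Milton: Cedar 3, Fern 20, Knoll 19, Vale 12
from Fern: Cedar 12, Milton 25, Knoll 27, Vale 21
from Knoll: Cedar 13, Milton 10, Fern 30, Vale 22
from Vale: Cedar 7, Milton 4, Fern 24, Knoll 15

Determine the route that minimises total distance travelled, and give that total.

66 blocks — the shortest possible round trip.

Cedar→Milton→Fern→Knoll→Vale→Cedar: 13+20+27+22+7 = 89
Cedar→Milton→Fern→Vale→Knoll→Cedar: 13+20+21+15+13 = 82
Cedar→Milton→Knoll→Fern→Vale→Cedar: 13+19+30+21+7 = 90
Cedar→Milton→Knoll→Vale→Fern→Cedar: 13+19+22+24+12 = 90
Cedar→Milton→Vale→Fern→Knoll→Cedar: 13+12+24+27+13 = 89
Cedar→Milton→Vale→Knoll→Fern→Cedar: 13+12+15+30+12 = 82
Cedar→Fern→Milton→Knoll→Vale→Cedar: 17+25+19+22+7 = 90
Cedar→Fern→Milton→Vale→Knoll→Cedar: 17+25+12+15+13 = 82
Cedar→Fern→Knoll→Milton→Vale→Cedar: 17+27+10+12+7 = 73
Cedar→Fern→Knoll→Vale→Milton→Cedar: 17+27+22+4+3 = 73
Cedar→Fern→Vale→Milton→Knoll→Cedar: 17+21+4+19+13 = 74
Cedar→Fern→Vale→Knoll→Milton→Cedar: 17+21+15+10+3 = 66
Cedar→Knoll→Milton→Fern→Vale→Cedar: 24+10+20+21+7 = 82
Cedar→Knoll→Milton→Vale→Fern→Cedar: 24+10+12+24+12 = 82
… (10 more)
The minimum is 66.
One optimal route: Cedar → Fern → Vale → Knoll → Milton → Cedar.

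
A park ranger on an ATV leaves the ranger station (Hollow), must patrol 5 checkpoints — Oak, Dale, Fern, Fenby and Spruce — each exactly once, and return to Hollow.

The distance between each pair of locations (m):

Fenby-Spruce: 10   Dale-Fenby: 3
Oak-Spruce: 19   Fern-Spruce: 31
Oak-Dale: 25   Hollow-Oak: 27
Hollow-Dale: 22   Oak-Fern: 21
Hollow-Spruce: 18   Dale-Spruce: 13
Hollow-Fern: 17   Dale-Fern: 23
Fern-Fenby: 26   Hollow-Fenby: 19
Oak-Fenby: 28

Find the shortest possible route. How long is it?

With 5 stops there are 5!/2 = 60 distinct round trips (a route and its reverse cost the same).
Hollow → Oak → Dale → Fern → Fenby → Spruce → Hollow: 27+25+23+26+10+18 = 129
Hollow → Oak → Dale → Fern → Spruce → Fenby → Hollow: 27+25+23+31+10+19 = 135
Hollow → Oak → Dale → Fenby → Fern → Spruce → Hollow: 27+25+3+26+31+18 = 130
Hollow → Oak → Dale → Fenby → Spruce → Fern → Hollow: 27+25+3+10+31+17 = 113
Hollow → Oak → Dale → Spruce → Fern → Fenby → Hollow: 27+25+13+31+26+19 = 141
Hollow → Oak → Dale → Spruce → Fenby → Fern → Hollow: 27+25+13+10+26+17 = 118
Hollow → Oak → Fern → Dale → Fenby → Spruce → Hollow: 27+21+23+3+10+18 = 102
Hollow → Oak → Fern → Dale → Spruce → Fenby → Hollow: 27+21+23+13+10+19 = 113
Hollow → Oak → Fern → Fenby → Dale → Spruce → Hollow: 27+21+26+3+13+18 = 108
Hollow → Oak → Fern → Fenby → Spruce → Dale → Hollow: 27+21+26+10+13+22 = 119
Hollow → Oak → Fern → Spruce → Dale → Fenby → Hollow: 27+21+31+13+3+19 = 114
Hollow → Oak → Fern → Spruce → Fenby → Dale → Hollow: 27+21+31+10+3+22 = 114
Hollow → Oak → Fenby → Dale → Fern → Spruce → Hollow: 27+28+3+23+31+18 = 130
Hollow → Oak → Fenby → Dale → Spruce → Fern → Hollow: 27+28+3+13+31+17 = 119
… (46 more)
Hollow → Dale → Fenby → Spruce → Oak → Fern → Hollow: 22+3+10+19+21+17 = 92  ← best
The minimum is 92.
One optimal route: Hollow → Dale → Fenby → Spruce → Oak → Fern → Hollow (or its reverse).

92 m — the shortest possible round trip.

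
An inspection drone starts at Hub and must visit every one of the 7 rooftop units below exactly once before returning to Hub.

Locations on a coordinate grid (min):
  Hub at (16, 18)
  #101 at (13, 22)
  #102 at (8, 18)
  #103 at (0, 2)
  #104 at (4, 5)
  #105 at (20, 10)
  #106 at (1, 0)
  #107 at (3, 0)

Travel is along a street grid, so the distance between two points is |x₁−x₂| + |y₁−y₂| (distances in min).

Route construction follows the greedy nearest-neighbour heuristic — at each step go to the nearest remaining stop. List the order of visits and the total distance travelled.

Nearest-neighbour total = 84 min; route Hub → #101 → #102 → #104 → #107 → #106 → #103 → #105 → Hub.

From Hub: distances to unvisited — #101=7, #102=8, #105=12, #104=25, #107=31, #103=32, #106=33. Nearest is #101 (7).
From #101: distances to unvisited — #102=9, #105=19, #104=26, #107=32, #103=33, #106=34. Nearest is #102 (9).
From #102: distances to unvisited — #104=17, #105=20, #107=23, #103=24, #106=25. Nearest is #104 (17).
From #104: distances to unvisited — #107=6, #103=7, #106=8, #105=21. Nearest is #107 (6).
From #107: distances to unvisited — #106=2, #103=5, #105=27. Nearest is #106 (2).
From #106: distances to unvisited — #103=3, #105=29. Nearest is #103 (3).
From #103: distances to unvisited — #105=28. Nearest is #105 (28).
Return #105→Hub: 12.
Total = 7 + 9 + 17 + 6 + 2 + 3 + 28 + 12 = 84.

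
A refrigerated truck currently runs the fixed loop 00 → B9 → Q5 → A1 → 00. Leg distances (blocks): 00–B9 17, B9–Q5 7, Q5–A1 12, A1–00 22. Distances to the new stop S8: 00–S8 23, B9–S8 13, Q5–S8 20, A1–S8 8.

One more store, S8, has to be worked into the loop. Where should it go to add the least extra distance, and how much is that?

Adding 9 blocks by placing S8 on the A1–00 leg.

Insertion cost between consecutive stops i–j is d(i,S8) + d(S8,j) − d(i,j):
  between 00 and B9: 23 + 13 − 17 = 19
  between B9 and Q5: 13 + 20 − 7 = 26
  between Q5 and A1: 20 + 8 − 12 = 16
  between A1 and 00: 8 + 23 − 22 = 9
Cheapest insertion is between A1 and 00, adding 9.
New total = 58 + 9 = 67.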